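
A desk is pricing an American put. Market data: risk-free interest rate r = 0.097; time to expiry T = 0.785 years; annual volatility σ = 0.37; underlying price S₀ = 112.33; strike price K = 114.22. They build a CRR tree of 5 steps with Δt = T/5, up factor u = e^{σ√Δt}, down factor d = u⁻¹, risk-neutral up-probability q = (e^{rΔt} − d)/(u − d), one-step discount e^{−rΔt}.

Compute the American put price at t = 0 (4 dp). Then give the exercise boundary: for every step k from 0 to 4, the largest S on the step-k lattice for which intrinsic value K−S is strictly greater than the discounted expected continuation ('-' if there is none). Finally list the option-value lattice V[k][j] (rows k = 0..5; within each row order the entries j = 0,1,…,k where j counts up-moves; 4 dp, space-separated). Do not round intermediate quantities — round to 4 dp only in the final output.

params: Δt=0.15700 u=1.15790 d=0.86363 q=0.51556 e^(-rΔt)=0.98489
t_5 payoffs: 60.2509 41.8622 17.2080 0.0000 0.0000 0.0000
t_4: node(4,0) S=62.4907 payoff=51.7293 vs cont=50.0031 → 51.7293 [stop]  node(4,1) S=83.7829 payoff=30.4371 vs cont=28.7108 → 30.4371 [stop]  node(4,2) S=112.3300 payoff=1.8900 vs cont=8.2102 → 8.2102 [wait]  node(4,3) S=150.6038 payoff=0.0000 vs cont=0.0000 → 0.0000 [wait]  node(4,4) S=201.9186 payoff=0.0000 vs cont=0.0000 → 0.0000 [wait]  ⇒ S*(4)=83.7829
t_3: node(3,0) S=72.3578 payoff=41.8622 vs cont=40.1359 → 41.8622 [stop]  node(3,1) S=97.0120 payoff=17.2080 vs cont=18.6909 → 18.6909 [wait]  node(3,2) S=130.0666 payoff=0.0000 vs cont=3.9172 → 3.9172 [wait]  node(3,3) S=174.3838 payoff=0.0000 vs cont=0.0000 → 0.0000 [wait]  ⇒ S*(3)=72.3578
t_2: node(2,0) S=83.7829 payoff=30.4371 vs cont=29.4638 → 30.4371 [stop]  node(2,1) S=112.3300 payoff=1.8900 vs cont=10.9068 → 10.9068 [wait]  node(2,2) S=150.6038 payoff=0.0000 vs cont=1.8690 → 1.8690 [wait]  ⇒ S*(2)=83.7829
t_1: node(1,0) S=97.0120 payoff=17.2080 vs cont=20.0601 → 20.0601 [wait]  node(1,1) S=130.0666 payoff=0.0000 vs cont=6.1528 → 6.1528 [wait]  ⇒ S*(1)=-
t_0: node(0,0) S=112.3300 payoff=1.8900 vs cont=12.6952 → 12.6952 [wait]  ⇒ S*(0)=-

price = 12.6952
boundary = - - 83.7829 72.3578 83.7829
tree:
12.6952
20.0601 6.1528
30.4371 10.9068 1.8690
41.8622 18.6909 3.9172 0.0000
51.7293 30.4371 8.2102 0.0000 0.0000
60.2509 41.8622 17.2080 0.0000 0.0000 0.0000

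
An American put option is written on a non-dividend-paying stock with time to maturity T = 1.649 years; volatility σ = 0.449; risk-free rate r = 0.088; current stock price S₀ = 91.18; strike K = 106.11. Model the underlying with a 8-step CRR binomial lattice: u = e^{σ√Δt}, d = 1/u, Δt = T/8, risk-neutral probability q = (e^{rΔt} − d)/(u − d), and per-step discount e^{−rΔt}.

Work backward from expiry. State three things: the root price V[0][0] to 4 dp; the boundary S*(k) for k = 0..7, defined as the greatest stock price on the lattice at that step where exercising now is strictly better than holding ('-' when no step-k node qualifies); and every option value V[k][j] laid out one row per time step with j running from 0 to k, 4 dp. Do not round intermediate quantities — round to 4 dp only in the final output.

Δt=0.20613, u=1.22611, d=0.81558, q=0.49380, disc=e^(-rΔt)=0.98202
k=8 terminal: V=max(K-S,0) → 88.2595 79.2743 65.7664 45.4591 14.9300 0.0000 0.0000 0.0000 0.0000
k=7: j=0 S=21.8868 intr=84.2232 cont=82.3159 V=84.2232[EX]; j=1 S=32.9036 intr=73.2064 cont=71.2990 V=73.2064[EX]; j=2 S=49.4659 intr=56.6441 cont=54.7367 V=56.6441[EX]; j=3 S=74.3650 intr=31.7450 cont=29.8376 V=31.7450[EX]; j=4 S=111.7971 intr=0.0000 cont=7.4217 V=7.4217[hold]; j=5 S=168.0711 intr=0.0000 cont=0.0000 V=0.0000[hold]; j=6 S=252.6709 intr=0.0000 cont=0.0000 V=0.0000[hold]; j=7 S=379.8547 intr=0.0000 cont=0.0000 V=0.0000[hold]  S*(7)=74.3650
k=6: j=0 S=26.8357 intr=79.2743 cont=77.3669 V=79.2743[EX]; j=1 S=40.3436 intr=65.7664 cont=63.8590 V=65.7664[EX]; j=2 S=60.6509 intr=45.4591 cont=43.5517 V=45.4591[EX]; j=3 S=91.1800 intr=14.9300 cont=19.3794 V=19.3794[hold]; j=4 S=137.0761 intr=0.0000 cont=3.6893 V=3.6893[hold]; j=5 S=206.0744 intr=0.0000 cont=0.0000 V=0.0000[hold]; j=6 S=309.8035 intr=0.0000 cont=0.0000 V=0.0000[hold]  S*(6)=60.6509
k=5: j=0 S=32.9036 intr=73.2064 cont=71.2990 V=73.2064[EX]; j=1 S=49.4659 intr=56.6441 cont=54.7367 V=56.6441[EX]; j=2 S=74.3650 intr=31.7450 cont=31.9953 V=31.9953[hold]; j=3 S=111.7971 intr=0.0000 cont=11.4226 V=11.4226[hold]; j=4 S=168.0711 intr=0.0000 cont=1.8340 V=1.8340[hold]; j=5 S=252.6709 intr=0.0000 cont=0.0000 V=0.0000[hold]  S*(5)=49.4659
k=4: j=0 S=40.3436 intr=65.7664 cont=63.8590 V=65.7664[EX]; j=1 S=60.6509 intr=45.4591 cont=43.6731 V=45.4591[EX]; j=2 S=91.1800 intr=14.9300 cont=21.4439 V=21.4439[hold]; j=3 S=137.0761 intr=0.0000 cont=6.5675 V=6.5675[hold]; j=4 S=206.0744 intr=0.0000 cont=0.9117 V=0.9117[hold]  S*(4)=60.6509
k=3: j=0 S=49.4659 intr=56.6441 cont=54.7367 V=56.6441[EX]; j=1 S=74.3650 intr=31.7450 cont=32.9964 V=32.9964[hold]; j=2 S=111.7971 intr=0.0000 cont=13.8445 V=13.8445[hold]; j=3 S=168.0711 intr=0.0000 cont=3.7068 V=3.7068[hold]  S*(3)=49.4659
k=2: j=0 S=60.6509 intr=45.4591 cont=44.1585 V=45.4591[EX]; j=1 S=91.1800 intr=14.9300 cont=23.1161 V=23.1161[hold]; j=2 S=137.0761 intr=0.0000 cont=8.6796 V=8.6796[hold]  S*(2)=60.6509
k=1: j=0 S=74.3650 intr=31.7450 cont=33.8073 V=33.8073[hold]; j=1 S=111.7971 intr=0.0000 cont=15.7000 V=15.7000[hold]  S*(1)=-
k=0: j=0 S=91.1800 intr=14.9300 cont=24.4189 V=24.4189[hold]  S*(0)=-

price = 24.4189
boundary = - - 60.6509 49.4659 60.6509 49.4659 60.6509 74.3650
tree:
24.4189
33.8073 15.7000
45.4591 23.1161 8.6796
56.6441 32.9964 13.8445 3.7068
65.7664 45.4591 21.4439 6.5675 0.9117
73.2064 56.6441 31.9953 11.4226 1.8340 0.0000
79.2743 65.7664 45.4591 19.3794 3.6893 0.0000 0.0000
84.2232 73.2064 56.6441 31.7450 7.4217 0.0000 0.0000 0.0000
88.2595 79.2743 65.7664 45.4591 14.9300 0.0000 0.0000 0.0000 0.0000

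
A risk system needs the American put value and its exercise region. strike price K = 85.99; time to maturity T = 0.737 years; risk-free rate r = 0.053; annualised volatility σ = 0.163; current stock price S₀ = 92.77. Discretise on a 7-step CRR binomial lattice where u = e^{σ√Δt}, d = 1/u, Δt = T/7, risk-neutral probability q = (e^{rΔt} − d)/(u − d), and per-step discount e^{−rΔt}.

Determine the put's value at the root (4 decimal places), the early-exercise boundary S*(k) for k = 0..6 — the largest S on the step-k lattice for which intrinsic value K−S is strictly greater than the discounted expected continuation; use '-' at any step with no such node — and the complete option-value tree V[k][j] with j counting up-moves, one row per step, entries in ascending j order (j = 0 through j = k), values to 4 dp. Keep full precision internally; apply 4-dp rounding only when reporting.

Δt=0.10529  u=1.05431  d=0.94848  q=0.53966  discount=0.99444
step 7 (expiry): payoffs max(K−S,0) = 21.9252 14.7771 6.8314 0.0000 0.0000 0.0000 0.0000 0.0000
step 6: (k=6,j=0): S=67.5443, (K−S)⁺=18.4457, hold=17.9672 ⇒ V=18.4457 exercise | (k=6,j=1): S=75.0807, (K−S)⁺=10.9093, hold=10.4308 ⇒ V=10.9093 exercise | (k=6,j=2): S=83.4580, (K−S)⁺=2.5320, hold=3.1273 ⇒ V=3.1273 continue | (k=6,j=3): S=92.7700, (K−S)⁺=0.0000, hold=0.0000 ⇒ V=0.0000 continue | (k=6,j=4): S=103.1210, (K−S)⁺=0.0000, hold=0.0000 ⇒ V=0.0000 continue | (k=6,j=5): S=114.6269, (K−S)⁺=0.0000, hold=0.0000 ⇒ V=0.0000 continue | (k=6,j=6): S=127.4166, (K−S)⁺=0.0000, hold=0.0000 ⇒ V=0.0000 continue  boundary S*=75.0807
step 5: (k=5,j=0): S=71.2129, (K−S)⁺=14.7771, hold=14.2986 ⇒ V=14.7771 exercise | (k=5,j=1): S=79.1586, (K−S)⁺=6.8314, hold=6.6723 ⇒ V=6.8314 exercise | (k=5,j=2): S=87.9909, (K−S)⁺=0.0000, hold=1.4316 ⇒ V=1.4316 continue | (k=5,j=3): S=97.8087, (K−S)⁺=0.0000, hold=0.0000 ⇒ V=0.0000 continue | (k=5,j=4): S=108.7219, (K−S)⁺=0.0000, hold=0.0000 ⇒ V=0.0000 continue | (k=5,j=5): S=120.8527, (K−S)⁺=0.0000, hold=0.0000 ⇒ V=0.0000 continue  boundary S*=79.1586
step 4: (k=4,j=0): S=75.0807, (K−S)⁺=10.9093, hold=10.4308 ⇒ V=10.9093 exercise | (k=4,j=1): S=83.4580, (K−S)⁺=2.5320, hold=3.8956 ⇒ V=3.8956 continue | (k=4,j=2): S=92.7700, (K−S)⁺=0.0000, hold=0.6554 ⇒ V=0.6554 continue | (k=4,j=3): S=103.1210, (K−S)⁺=0.0000, hold=0.0000 ⇒ V=0.0000 continue | (k=4,j=4): S=114.6269, (K−S)⁺=0.0000, hold=0.0000 ⇒ V=0.0000 continue  boundary S*=75.0807
step 3: (k=3,j=0): S=79.1586, (K−S)⁺=6.8314, hold=7.0846 ⇒ V=7.0846 continue | (k=3,j=1): S=87.9909, (K−S)⁺=0.0000, hold=2.1350 ⇒ V=2.1350 continue | (k=3,j=2): S=97.8087, (K−S)⁺=0.0000, hold=0.3000 ⇒ V=0.3000 continue | (k=3,j=3): S=108.7219, (K−S)⁺=0.0000, hold=0.0000 ⇒ V=0.0000 continue  boundary S*=-
step 2: (k=2,j=0): S=83.4580, (K−S)⁺=2.5320, hold=4.3890 ⇒ V=4.3890 continue | (k=2,j=1): S=92.7700, (K−S)⁺=0.0000, hold=1.1384 ⇒ V=1.1384 continue | (k=2,j=2): S=103.1210, (K−S)⁺=0.0000, hold=0.1373 ⇒ V=0.1373 continue  boundary S*=-
step 1: (k=1,j=0): S=87.9909, (K−S)⁺=0.0000, hold=2.6201 ⇒ V=2.6201 continue | (k=1,j=1): S=97.8087, (K−S)⁺=0.0000, hold=0.5948 ⇒ V=0.5948 continue  boundary S*=-
step 0: (k=0,j=0): S=92.7700, (K−S)⁺=0.0000, hold=1.5187 ⇒ V=1.5187 continue  boundary S*=-

price = 1.5187
boundary = - - - - 75.0807 79.1586 75.0807
tree:
1.5187
2.6201 0.5948
4.3890 1.1384 0.1373
7.0846 2.1350 0.3000 0.0000
10.9093 3.8956 0.6554 0.0000 0.0000
14.7771 6.8314 1.4316 0.0000 0.0000 0.0000
18.4457 10.9093 3.1273 0.0000 0.0000 0.0000 0.0000
21.9252 14.7771 6.8314 0.0000 0.0000 0.0000 0.0000 0.0000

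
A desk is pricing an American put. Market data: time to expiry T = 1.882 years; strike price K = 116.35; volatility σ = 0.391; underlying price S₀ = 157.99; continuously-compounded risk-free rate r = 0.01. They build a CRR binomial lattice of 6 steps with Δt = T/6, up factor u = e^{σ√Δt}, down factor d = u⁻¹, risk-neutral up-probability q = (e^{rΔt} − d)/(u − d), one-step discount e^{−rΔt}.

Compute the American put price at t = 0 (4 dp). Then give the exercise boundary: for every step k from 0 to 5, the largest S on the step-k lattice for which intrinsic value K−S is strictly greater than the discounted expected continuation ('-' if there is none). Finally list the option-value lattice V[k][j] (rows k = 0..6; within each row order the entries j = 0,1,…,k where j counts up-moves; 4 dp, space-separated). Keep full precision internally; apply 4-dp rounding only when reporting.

params: Δt=0.31367 u=1.24481 d=0.80334 q=0.45259 e^(-rΔt)=0.99687
t_6 payoffs: 73.8870 50.5514 14.3916 0.0000 0.0000 0.0000 0.0000
t_5: node(5,0) S=52.8583 payoff=63.4917 vs cont=63.1273 → 63.4917 [stop]  node(5,1) S=81.9068 payoff=34.4432 vs cont=34.0788 → 34.4432 [stop]  node(5,2) S=126.9189 payoff=0.0000 vs cont=7.8534 → 7.8534 [wait]  node(5,3) S=196.6676 payoff=0.0000 vs cont=0.0000 → 0.0000 [wait]  node(5,4) S=304.7469 payoff=0.0000 vs cont=0.0000 → 0.0000 [wait]  node(5,5) S=472.2215 payoff=0.0000 vs cont=0.0000 → 0.0000 [wait]  ⇒ S*(5)=81.9068
t_4: node(4,0) S=65.7986 payoff=50.5514 vs cont=50.1870 → 50.5514 [stop]  node(4,1) S=101.9584 payoff=14.3916 vs cont=22.3388 → 22.3388 [wait]  node(4,2) S=157.9900 payoff=0.0000 vs cont=4.2856 → 4.2856 [wait]  node(4,3) S=244.8139 payoff=0.0000 vs cont=0.0000 → 0.0000 [wait]  node(4,4) S=379.3521 payoff=0.0000 vs cont=0.0000 → 0.0000 [wait]  ⇒ S*(4)=65.7986
t_3: node(3,0) S=81.9068 payoff=34.4432 vs cont=37.6644 → 37.6644 [wait]  node(3,1) S=126.9189 payoff=0.0000 vs cont=14.1238 → 14.1238 [wait]  node(3,2) S=196.6676 payoff=0.0000 vs cont=2.3386 → 2.3386 [wait]  node(3,3) S=304.7469 payoff=0.0000 vs cont=0.0000 → 0.0000 [wait]  ⇒ S*(3)=-
t_2: node(2,0) S=101.9584 payoff=14.3916 vs cont=26.9256 → 26.9256 [wait]  node(2,1) S=157.9900 payoff=0.0000 vs cont=8.7624 → 8.7624 [wait]  node(2,2) S=244.8139 payoff=0.0000 vs cont=1.2762 → 1.2762 [wait]  ⇒ S*(2)=-
t_1: node(1,0) S=126.9189 payoff=0.0000 vs cont=18.6466 → 18.6466 [wait]  node(1,1) S=196.6676 payoff=0.0000 vs cont=5.3574 → 5.3574 [wait]  ⇒ S*(1)=-
t_0: node(0,0) S=157.9900 payoff=0.0000 vs cont=12.5925 → 12.5925 [wait]  ⇒ S*(0)=-

price = 12.5925
boundary = - - - - 65.7986 81.9068
tree:
12.5925
18.6466 5.3574
26.9256 8.7624 1.2762
37.6644 14.1238 2.3386 0.0000
50.5514 22.3388 4.2856 0.0000 0.0000
63.4917 34.4432 7.8534 0.0000 0.0000 0.0000
73.8870 50.5514 14.3916 0.0000 0.0000 0.0000 0.0000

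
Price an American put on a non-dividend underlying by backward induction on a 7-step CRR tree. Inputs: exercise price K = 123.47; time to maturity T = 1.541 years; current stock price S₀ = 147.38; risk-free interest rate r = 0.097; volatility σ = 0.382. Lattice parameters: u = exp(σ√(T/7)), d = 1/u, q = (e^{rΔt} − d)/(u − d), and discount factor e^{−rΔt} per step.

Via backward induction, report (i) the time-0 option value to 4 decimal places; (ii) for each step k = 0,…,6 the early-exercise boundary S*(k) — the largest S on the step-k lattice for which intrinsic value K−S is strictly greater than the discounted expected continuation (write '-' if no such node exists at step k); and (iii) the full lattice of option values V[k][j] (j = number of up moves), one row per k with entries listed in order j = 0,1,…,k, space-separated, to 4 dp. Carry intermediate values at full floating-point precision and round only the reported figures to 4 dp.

Δt=0.22014  u=1.19630  d=0.83591  q=0.51520  discount=0.97887
step 7 (expiry): payoffs max(K−S,0) = 81.4397 63.3192 37.3865 0.2733 0.0000 0.0000 0.0000 0.0000
step 6: (k=6,j=0): S=50.2807, (K−S)⁺=73.1893, hold=70.5807 ⇒ V=73.1893 exercise | (k=6,j=1): S=71.9583, (K−S)⁺=51.5117, hold=48.9031 ⇒ V=51.5117 exercise | (k=6,j=2): S=102.9816, (K−S)⁺=20.4884, hold=17.8798 ⇒ V=20.4884 exercise | (k=6,j=3): S=147.3800, (K−S)⁺=0.0000, hold=0.1297 ⇒ V=0.1297 continue | (k=6,j=4): S=210.9199, (K−S)⁺=0.0000, hold=0.0000 ⇒ V=0.0000 continue | (k=6,j=5): S=301.8537, (K−S)⁺=0.0000, hold=0.0000 ⇒ V=0.0000 continue | (k=6,j=6): S=431.9918, (K−S)⁺=0.0000, hold=0.0000 ⇒ V=0.0000 continue  boundary S*=102.9816
step 5: (k=5,j=0): S=60.1508, (K−S)⁺=63.3192, hold=60.7106 ⇒ V=63.3192 exercise | (k=5,j=1): S=86.0835, (K−S)⁺=37.3865, hold=34.7779 ⇒ V=37.3865 exercise | (k=5,j=2): S=123.1967, (K−S)⁺=0.2733, hold=9.7883 ⇒ V=9.7883 continue | (k=5,j=3): S=176.3104, (K−S)⁺=0.0000, hold=0.0615 ⇒ V=0.0615 continue | (k=5,j=4): S=252.3231, (K−S)⁺=0.0000, hold=0.0000 ⇒ V=0.0000 continue | (k=5,j=5): S=361.1071, (K−S)⁺=0.0000, hold=0.0000 ⇒ V=0.0000 continue  boundary S*=86.0835
step 4: (k=4,j=0): S=71.9583, (K−S)⁺=51.5117, hold=48.9031 ⇒ V=51.5117 exercise | (k=4,j=1): S=102.9816, (K−S)⁺=20.4884, hold=22.6784 ⇒ V=22.6784 continue | (k=4,j=2): S=147.3800, (K−S)⁺=0.0000, hold=4.6761 ⇒ V=4.6761 continue | (k=4,j=3): S=210.9199, (K−S)⁺=0.0000, hold=0.0292 ⇒ V=0.0292 continue | (k=4,j=4): S=301.8537, (K−S)⁺=0.0000, hold=0.0000 ⇒ V=0.0000 continue  boundary S*=71.9583
step 3: (k=3,j=0): S=86.0835, (K−S)⁺=37.3865, hold=35.8823 ⇒ V=37.3865 exercise | (k=3,j=1): S=123.1967, (K−S)⁺=0.2733, hold=13.1204 ⇒ V=13.1204 continue | (k=3,j=2): S=176.3104, (K−S)⁺=0.0000, hold=2.2338 ⇒ V=2.2338 continue | (k=3,j=3): S=252.3231, (K−S)⁺=0.0000, hold=0.0139 ⇒ V=0.0139 continue  boundary S*=86.0835
step 2: (k=2,j=0): S=102.9816, (K−S)⁺=20.4884, hold=24.3588 ⇒ V=24.3588 continue | (k=2,j=1): S=147.3800, (K−S)⁺=0.0000, hold=7.3529 ⇒ V=7.3529 continue | (k=2,j=2): S=210.9199, (K−S)⁺=0.0000, hold=1.0671 ⇒ V=1.0671 continue  boundary S*=-
step 1: (k=1,j=0): S=123.1967, (K−S)⁺=0.2733, hold=15.2678 ⇒ V=15.2678 continue | (k=1,j=1): S=176.3104, (K−S)⁺=0.0000, hold=4.0275 ⇒ V=4.0275 continue  boundary S*=-
step 0: (k=0,j=0): S=147.3800, (K−S)⁺=0.0000, hold=9.2766 ⇒ V=9.2766 continue  boundary S*=-

price = 9.2766
boundary = - - - 86.0835 71.9583 86.0835 102.9816
tree:
9.2766
15.2678 4.0275
24.3588 7.3529 1.0671
37.3865 13.1204 2.2338 0.0139
51.5117 22.6784 4.6761 0.0292 0.0000
63.3192 37.3865 9.7883 0.0615 0.0000 0.0000
73.1893 51.5117 20.4884 0.1297 0.0000 0.0000 0.0000
81.4397 63.3192 37.3865 0.2733 0.0000 0.0000 0.0000 0.0000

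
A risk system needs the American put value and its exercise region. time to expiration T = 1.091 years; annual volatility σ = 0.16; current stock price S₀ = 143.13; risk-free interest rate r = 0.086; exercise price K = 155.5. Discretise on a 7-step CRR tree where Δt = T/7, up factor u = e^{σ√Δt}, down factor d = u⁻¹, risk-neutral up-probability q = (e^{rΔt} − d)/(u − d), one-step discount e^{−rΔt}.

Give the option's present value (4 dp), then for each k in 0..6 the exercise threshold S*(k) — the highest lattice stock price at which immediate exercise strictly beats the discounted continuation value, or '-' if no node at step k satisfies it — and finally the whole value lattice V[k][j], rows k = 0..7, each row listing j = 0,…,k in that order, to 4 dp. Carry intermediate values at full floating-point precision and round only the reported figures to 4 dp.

price = 12.5625
boundary = - 134.3687 143.1300 134.3687 143.1300 134.3687 143.1300
tree:
12.5625
21.1313 6.9183
29.3564 12.3700 3.3028
37.0779 21.1313 6.5038 1.1625
44.3268 29.3564 12.3700 2.5919 0.1997
51.1320 37.0779 21.1313 5.7073 0.4948 0.0000
57.5206 44.3268 29.3564 12.3700 1.2259 0.0000 0.0000
63.5181 51.1320 37.0779 21.1313 3.0374 0.0000 0.0000 0.0000

Δt=0.15586  u=1.06520  d=0.93879  q=0.59096  discount=0.98669
step 7 (expiry): payoffs max(K−S,0) = 63.5181 51.1320 37.0779 21.1313 3.0374 0.0000 0.0000 0.0000
step 6: (k=6,j=0): S=97.9794, (K−S)⁺=57.5206, hold=55.4502 ⇒ V=57.5206 exercise | (k=6,j=1): S=111.1732, (K−S)⁺=44.3268, hold=42.2564 ⇒ V=44.3268 exercise | (k=6,j=2): S=126.1436, (K−S)⁺=29.3564, hold=27.2860 ⇒ V=29.3564 exercise | (k=6,j=3): S=143.1300, (K−S)⁺=12.3700, hold=10.2996 ⇒ V=12.3700 exercise | (k=6,j=4): S=162.4037, (K−S)⁺=0.0000, hold=1.2259 ⇒ V=1.2259 continue | (k=6,j=5): S=184.2728, (K−S)⁺=0.0000, hold=0.0000 ⇒ V=0.0000 continue | (k=6,j=6): S=209.0868, (K−S)⁺=0.0000, hold=0.0000 ⇒ V=0.0000 continue  boundary S*=143.1300
step 5: (k=5,j=0): S=104.3680, (K−S)⁺=51.1320, hold=49.0616 ⇒ V=51.1320 exercise | (k=5,j=1): S=118.4221, (K−S)⁺=37.0779, hold=35.0075 ⇒ V=37.0779 exercise | (k=5,j=2): S=134.3687, (K−S)⁺=21.1313, hold=19.0610 ⇒ V=21.1313 exercise | (k=5,j=3): S=152.4626, (K−S)⁺=3.0374, hold=5.7073 ⇒ V=5.7073 continue | (k=5,j=4): S=172.9930, (K−S)⁺=0.0000, hold=0.4948 ⇒ V=0.4948 continue | (k=5,j=5): S=196.2881, (K−S)⁺=0.0000, hold=0.0000 ⇒ V=0.0000 continue  boundary S*=134.3687
step 4: (k=4,j=0): S=111.1732, (K−S)⁺=44.3268, hold=42.2564 ⇒ V=44.3268 exercise | (k=4,j=1): S=126.1436, (K−S)⁺=29.3564, hold=27.2860 ⇒ V=29.3564 exercise | (k=4,j=2): S=143.1300, (K−S)⁺=12.3700, hold=11.8564 ⇒ V=12.3700 exercise | (k=4,j=3): S=162.4037, (K−S)⁺=0.0000, hold=2.5919 ⇒ V=2.5919 continue | (k=4,j=4): S=184.2728, (K−S)⁺=0.0000, hold=0.1997 ⇒ V=0.1997 continue  boundary S*=143.1300
step 3: (k=3,j=0): S=118.4221, (K−S)⁺=37.0779, hold=35.0075 ⇒ V=37.0779 exercise | (k=3,j=1): S=134.3687, (K−S)⁺=21.1313, hold=19.0610 ⇒ V=21.1313 exercise | (k=3,j=2): S=152.4626, (K−S)⁺=3.0374, hold=6.5038 ⇒ V=6.5038 continue | (k=3,j=3): S=172.9930, (K−S)⁺=0.0000, hold=1.1625 ⇒ V=1.1625 continue  boundary S*=134.3687
step 2: (k=2,j=0): S=126.1436, (K−S)⁺=29.3564, hold=27.2860 ⇒ V=29.3564 exercise | (k=2,j=1): S=143.1300, (K−S)⁺=12.3700, hold=12.3209 ⇒ V=12.3700 exercise | (k=2,j=2): S=162.4037, (K−S)⁺=0.0000, hold=3.3028 ⇒ V=3.3028 continue  boundary S*=143.1300
step 1: (k=1,j=0): S=134.3687, (K−S)⁺=21.1313, hold=19.0610 ⇒ V=21.1313 exercise | (k=1,j=1): S=152.4626, (K−S)⁺=3.0374, hold=6.9183 ⇒ V=6.9183 continue  boundary S*=134.3687
step 0: (k=0,j=0): S=143.1300, (K−S)⁺=12.3700, hold=12.5625 ⇒ V=12.5625 continue  boundary S*=-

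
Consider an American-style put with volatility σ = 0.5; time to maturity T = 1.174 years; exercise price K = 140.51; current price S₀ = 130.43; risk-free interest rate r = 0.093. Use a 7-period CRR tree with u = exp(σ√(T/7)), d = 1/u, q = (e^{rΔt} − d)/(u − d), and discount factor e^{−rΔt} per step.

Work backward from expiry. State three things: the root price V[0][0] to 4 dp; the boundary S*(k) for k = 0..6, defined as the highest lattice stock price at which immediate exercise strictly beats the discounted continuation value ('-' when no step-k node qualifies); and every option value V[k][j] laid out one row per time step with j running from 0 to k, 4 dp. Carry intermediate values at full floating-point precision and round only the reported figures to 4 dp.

params: Δt=0.16771 u=1.22724 d=0.81484 q=0.48710 e^(-rΔt)=0.98452
t_7 payoffs: 109.4014 93.6571 69.9444 34.2305 0.0000 0.0000 0.0000 0.0000
t_6: node(6,0) S=38.1776 payoff=102.3324 vs cont=100.1578 → 102.3324 [stop]  node(6,1) S=57.4996 payoff=83.0104 vs cont=80.8358 → 83.0104 [stop]  node(6,2) S=86.6007 payoff=53.9093 vs cont=51.7348 → 53.9093 [stop]  node(6,3) S=130.4300 payoff=10.0800 vs cont=17.2850 → 17.2850 [wait]  node(6,4) S=196.4418 payoff=0.0000 vs cont=0.0000 → 0.0000 [wait]  node(6,5) S=295.8627 payoff=0.0000 vs cont=0.0000 → 0.0000 [wait]  node(6,6) S=445.6014 payoff=0.0000 vs cont=0.0000 → 0.0000 [wait]  ⇒ S*(6)=86.6007
t_5: node(5,0) S=46.8529 payoff=93.6571 vs cont=91.4825 → 93.6571 [stop]  node(5,1) S=70.5656 payoff=69.9444 vs cont=67.7698 → 69.9444 [stop]  node(5,2) S=106.2795 payoff=34.2305 vs cont=35.5112 → 35.5112 [wait]  node(5,3) S=160.0684 payoff=0.0000 vs cont=8.7282 → 8.7282 [wait]  node(5,4) S=241.0805 payoff=0.0000 vs cont=0.0000 → 0.0000 [wait]  node(5,5) S=363.0934 payoff=0.0000 vs cont=0.0000 → 0.0000 [wait]  ⇒ S*(5)=70.5656
t_4: node(4,0) S=57.4996 payoff=83.0104 vs cont=80.8358 → 83.0104 [stop]  node(4,1) S=86.6007 payoff=53.9093 vs cont=52.3489 → 53.9093 [stop]  node(4,2) S=130.4300 payoff=10.0800 vs cont=22.1174 → 22.1174 [wait]  node(4,3) S=196.4418 payoff=0.0000 vs cont=4.4074 → 4.4074 [wait]  node(4,4) S=295.8627 payoff=0.0000 vs cont=0.0000 → 0.0000 [wait]  ⇒ S*(4)=86.6007
t_3: node(3,0) S=70.5656 payoff=69.9444 vs cont=67.7698 → 69.9444 [stop]  node(3,1) S=106.2795 payoff=34.2305 vs cont=37.8287 → 37.8287 [wait]  node(3,2) S=160.0684 payoff=0.0000 vs cont=13.2820 → 13.2820 [wait]  node(3,3) S=241.0805 payoff=0.0000 vs cont=2.2255 → 2.2255 [wait]  ⇒ S*(3)=70.5656
t_2: node(2,0) S=86.6007 payoff=53.9093 vs cont=53.4603 → 53.9093 [stop]  node(2,1) S=130.4300 payoff=10.0800 vs cont=25.4714 → 25.4714 [wait]  node(2,2) S=196.4418 payoff=0.0000 vs cont=7.7741 → 7.7741 [wait]  ⇒ S*(2)=86.6007
t_1: node(1,0) S=106.2795 payoff=34.2305 vs cont=39.4372 → 39.4372 [wait]  node(1,1) S=160.0684 payoff=0.0000 vs cont=16.5902 → 16.5902 [wait]  ⇒ S*(1)=-
t_0: node(0,0) S=130.4300 payoff=10.0800 vs cont=27.8702 → 27.8702 [wait]  ⇒ S*(0)=-

price = 27.8702
boundary = - - 86.6007 70.5656 86.6007 70.5656 86.6007
tree:
27.8702
39.4372 16.5902
53.9093 25.4714 7.7741
69.9444 37.8287 13.2820 2.2255
83.0104 53.9093 22.1174 4.4074 0.0000
93.6571 69.9444 35.5112 8.7282 0.0000 0.0000
102.3324 83.0104 53.9093 17.2850 0.0000 0.0000 0.0000
109.4014 93.6571 69.9444 34.2305 0.0000 0.0000 0.0000 0.0000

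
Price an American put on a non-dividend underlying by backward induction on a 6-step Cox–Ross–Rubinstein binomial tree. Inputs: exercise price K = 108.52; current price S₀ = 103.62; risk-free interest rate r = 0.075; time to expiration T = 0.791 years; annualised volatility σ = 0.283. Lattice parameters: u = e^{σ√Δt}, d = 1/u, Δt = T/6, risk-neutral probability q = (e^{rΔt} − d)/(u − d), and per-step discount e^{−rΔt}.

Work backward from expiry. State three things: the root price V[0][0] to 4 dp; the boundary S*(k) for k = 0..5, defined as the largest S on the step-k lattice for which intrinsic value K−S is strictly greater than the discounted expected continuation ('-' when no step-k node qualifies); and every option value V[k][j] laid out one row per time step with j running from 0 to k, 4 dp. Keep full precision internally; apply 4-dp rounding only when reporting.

price = 10.8051
boundary = - - 84.3709 76.1320 84.3709 93.5014
tree:
10.8051
16.4599 5.8448
24.1491 9.7486 2.3898
32.3880 15.7092 4.4890 0.5176
39.8224 24.1491 8.2979 1.0949 0.0000
46.5308 32.3880 15.0186 2.3162 0.0000 0.0000
52.5841 39.8224 24.1491 4.9000 0.0000 0.0000 0.0000

Δt=0.13183, u=1.10822, d=0.90235, q=0.52260, disc=e^(-rΔt)=0.99016
k=6 terminal: V=max(K-S,0) → 52.5841 39.8224 24.1491 4.9000 0.0000 0.0000 0.0000
k=5: j=0 S=61.9892 intr=46.5308 cont=45.4631 V=46.5308[EX]; j=1 S=76.1320 intr=32.3880 cont=31.3203 V=32.3880[EX]; j=2 S=93.5014 intr=15.0186 cont=13.9509 V=15.0186[EX]; j=3 S=114.8336 intr=0.0000 cont=2.3162 V=2.3162[hold]; j=4 S=141.0328 intr=0.0000 cont=0.0000 V=0.0000[hold]; j=5 S=173.2093 intr=0.0000 cont=0.0000 V=0.0000[hold]  S*(5)=93.5014
k=4: j=0 S=68.6976 intr=39.8224 cont=38.7547 V=39.8224[EX]; j=1 S=84.3709 intr=24.1491 cont=23.0814 V=24.1491[EX]; j=2 S=103.6200 intr=4.9000 cont=8.2979 V=8.2979[hold]; j=3 S=127.2608 intr=0.0000 cont=1.0949 V=1.0949[hold]; j=4 S=156.2952 intr=0.0000 cont=0.0000 V=0.0000[hold]  S*(4)=84.3709
k=3: j=0 S=76.1320 intr=32.3880 cont=31.3203 V=32.3880[EX]; j=1 S=93.5014 intr=15.0186 cont=15.7092 V=15.7092[hold]; j=2 S=114.8336 intr=0.0000 cont=4.4890 V=4.4890[hold]; j=3 S=141.0328 intr=0.0000 cont=0.5176 V=0.5176[hold]  S*(3)=76.1320
k=2: j=0 S=84.3709 intr=24.1491 cont=23.4388 V=24.1491[EX]; j=1 S=103.6200 intr=4.9000 cont=9.7486 V=9.7486[hold]; j=2 S=127.2608 intr=0.0000 cont=2.3898 V=2.3898[hold]  S*(2)=84.3709
k=1: j=0 S=93.5014 intr=15.0186 cont=16.4599 V=16.4599[hold]; j=1 S=114.8336 intr=0.0000 cont=5.8448 V=5.8448[hold]  S*(1)=-
k=0: j=0 S=103.6200 intr=4.9000 cont=10.8051 V=10.8051[hold]  S*(0)=-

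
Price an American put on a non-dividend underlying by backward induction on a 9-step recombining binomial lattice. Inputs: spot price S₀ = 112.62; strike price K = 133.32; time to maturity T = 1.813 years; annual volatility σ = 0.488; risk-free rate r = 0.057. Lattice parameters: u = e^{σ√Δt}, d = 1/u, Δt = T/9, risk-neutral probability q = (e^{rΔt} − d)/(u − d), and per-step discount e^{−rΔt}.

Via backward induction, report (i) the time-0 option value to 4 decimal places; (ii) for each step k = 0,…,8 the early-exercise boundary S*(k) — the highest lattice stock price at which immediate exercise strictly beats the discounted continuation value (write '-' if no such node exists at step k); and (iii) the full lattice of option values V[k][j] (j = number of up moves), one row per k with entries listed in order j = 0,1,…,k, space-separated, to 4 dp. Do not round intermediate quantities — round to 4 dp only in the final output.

Δt=0.20144, u=1.24486, d=0.80330, q=0.47161, disc=e^(-rΔt)=0.98858
k=9 terminal: V=max(K-S,0) → 117.6339 109.0114 95.6492 74.9420 42.8523 0.0000 0.0000 0.0000 0.0000 0.0000
k=8: j=0 S=19.5271 intr=113.7929 cont=112.2708 V=113.7929[EX]; j=1 S=30.2609 intr=103.0591 cont=101.5370 V=103.0591[EX]; j=2 S=46.8950 intr=86.4250 cont=84.9029 V=86.4250[EX]; j=3 S=72.6727 intr=60.6473 cont=59.1253 V=60.6473[EX]; j=4 S=112.6200 intr=20.7000 cont=22.3840 V=22.3840[hold]; j=5 S=174.5259 intr=0.0000 cont=0.0000 V=0.0000[hold]; j=6 S=270.4607 intr=0.0000 cont=0.0000 V=0.0000[hold]; j=7 S=419.1298 intr=0.0000 cont=0.0000 V=0.0000[hold]; j=8 S=649.5206 intr=0.0000 cont=0.0000 V=0.0000[hold]  S*(8)=72.6727
k=7: j=0 S=24.3086 intr=109.0114 cont=107.4893 V=109.0114[EX]; j=1 S=37.6708 intr=95.6492 cont=94.1271 V=95.6492[EX]; j=2 S=58.3780 intr=74.9420 cont=73.4200 V=74.9420[EX]; j=3 S=90.4677 intr=42.8523 cont=42.1154 V=42.8523[EX]; j=4 S=140.1967 intr=0.0000 cont=11.6924 V=11.6924[hold]; j=5 S=217.2611 intr=0.0000 cont=0.0000 V=0.0000[hold]; j=6 S=336.6870 intr=0.0000 cont=0.0000 V=0.0000[hold]; j=7 S=521.7600 intr=0.0000 cont=0.0000 V=0.0000[hold]  S*(7)=90.4677
k=6: j=0 S=30.2609 intr=103.0591 cont=101.5370 V=103.0591[EX]; j=1 S=46.8950 intr=86.4250 cont=84.9029 V=86.4250[EX]; j=2 S=72.6727 intr=60.6473 cont=59.1253 V=60.6473[EX]; j=3 S=112.6200 intr=20.7000 cont=27.8354 V=27.8354[hold]; j=4 S=174.5259 intr=0.0000 cont=6.1075 V=6.1075[hold]; j=5 S=270.4607 intr=0.0000 cont=0.0000 V=0.0000[hold]; j=6 S=419.1298 intr=0.0000 cont=0.0000 V=0.0000[hold]  S*(6)=72.6727
k=5: j=0 S=37.6708 intr=95.6492 cont=94.1271 V=95.6492[EX]; j=1 S=58.3780 intr=74.9420 cont=73.4200 V=74.9420[EX]; j=2 S=90.4677 intr=42.8523 cont=44.6570 V=44.6570[hold]; j=3 S=140.1967 intr=0.0000 cont=17.3874 V=17.3874[hold]; j=4 S=217.2611 intr=0.0000 cont=3.1903 V=3.1903[hold]; j=5 S=336.6870 intr=0.0000 cont=0.0000 V=0.0000[hold]  S*(5)=58.3780
k=4: j=0 S=46.8950 intr=86.4250 cont=84.9029 V=86.4250[EX]; j=1 S=72.6727 intr=60.6473 cont=59.9666 V=60.6473[EX]; j=2 S=112.6200 intr=20.7000 cont=31.4333 V=31.4333[hold]; j=3 S=174.5259 intr=0.0000 cont=10.5698 V=10.5698[hold]; j=4 S=270.4607 intr=0.0000 cont=1.6665 V=1.6665[hold]  S*(4)=72.6727
k=3: j=0 S=58.3780 intr=74.9420 cont=73.4200 V=74.9420[EX]; j=1 S=90.4677 intr=42.8523 cont=46.3344 V=46.3344[hold]; j=2 S=140.1967 intr=0.0000 cont=21.3472 V=21.3472[hold]; j=3 S=217.2611 intr=0.0000 cont=6.2981 V=6.2981[hold]  S*(3)=58.3780
k=2: j=0 S=72.6727 intr=60.6473 cont=60.7487 V=60.7487[hold]; j=1 S=112.6200 intr=20.7000 cont=34.1556 V=34.1556[hold]; j=2 S=174.5259 intr=0.0000 cont=14.0871 V=14.0871[hold]  S*(2)=-
k=1: j=0 S=90.4677 intr=42.8523 cont=47.6567 V=47.6567[hold]; j=1 S=140.1967 intr=0.0000 cont=24.4092 V=24.4092[hold]  S*(1)=-
k=0: j=0 S=112.6200 intr=20.7000 cont=36.2739 V=36.2739[hold]  S*(0)=-

price = 36.2739
boundary = - - - 58.3780 72.6727 58.3780 72.6727 90.4677 72.6727
tree:
36.2739
47.6567 24.4092
60.7487 34.1556 14.0871
74.9420 46.3344 21.3472 6.2981
86.4250 60.6473 31.4333 10.5698 1.6665
95.6492 74.9420 44.6570 17.3874 3.1903 0.0000
103.0591 86.4250 60.6473 27.8354 6.1075 0.0000 0.0000
109.0114 95.6492 74.9420 42.8523 11.6924 0.0000 0.0000 0.0000
113.7929 103.0591 86.4250 60.6473 22.3840 0.0000 0.0000 0.0000 0.0000
117.6339 109.0114 95.6492 74.9420 42.8523 0.0000 0.0000 0.0000 0.0000 0.0000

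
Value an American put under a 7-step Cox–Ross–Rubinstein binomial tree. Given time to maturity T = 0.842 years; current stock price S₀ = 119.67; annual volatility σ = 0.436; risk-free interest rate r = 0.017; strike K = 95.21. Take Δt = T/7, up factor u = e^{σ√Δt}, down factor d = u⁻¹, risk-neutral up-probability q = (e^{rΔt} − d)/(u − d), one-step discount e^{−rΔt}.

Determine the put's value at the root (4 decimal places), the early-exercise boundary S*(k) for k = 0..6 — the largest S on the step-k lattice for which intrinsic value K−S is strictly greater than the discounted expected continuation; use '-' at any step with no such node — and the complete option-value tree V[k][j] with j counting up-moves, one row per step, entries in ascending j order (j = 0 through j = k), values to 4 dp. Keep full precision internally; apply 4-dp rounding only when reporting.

price = 7.1832
boundary = - - - - - 56.1859 65.3580
tree:
7.1832
10.7972 3.1230
15.7955 5.1855 0.8015
22.3448 8.4498 1.5125 0.0000
30.3099 13.4247 2.8543 0.0000 0.0000
39.0241 20.5764 5.3864 0.0000 0.0000 0.0000
46.9091 29.8520 10.1649 0.0000 0.0000 0.0000 0.0000
53.6875 39.0241 19.1826 0.0000 0.0000 0.0000 0.0000 0.0000

params: Δt=0.12029 u=1.16325 d=0.85966 q=0.46901 e^(-rΔt)=0.99796
t_7 payoffs: 53.6875 39.0241 19.1826 0.0000 0.0000 0.0000 0.0000 0.0000
t_6: node(6,0) S=48.3009 payoff=46.9091 vs cont=46.7146 → 46.9091 [stop]  node(6,1) S=65.3580 payoff=29.8520 vs cont=29.6575 → 29.8520 [stop]  node(6,2) S=88.4386 payoff=6.7714 vs cont=10.1649 → 10.1649 [wait]  node(6,3) S=119.6700 payoff=0.0000 vs cont=0.0000 → 0.0000 [wait]  node(6,4) S=161.9305 payoff=0.0000 vs cont=0.0000 → 0.0000 [wait]  node(6,5) S=219.1149 payoff=0.0000 vs cont=0.0000 → 0.0000 [wait]  node(6,6) S=296.4934 payoff=0.0000 vs cont=0.0000 → 0.0000 [wait]  ⇒ S*(6)=65.3580
t_5: node(5,0) S=56.1859 payoff=39.0241 vs cont=38.8296 → 39.0241 [stop]  node(5,1) S=76.0274 payoff=19.1826 vs cont=20.5764 → 20.5764 [wait]  node(5,2) S=102.8759 payoff=0.0000 vs cont=5.3864 → 5.3864 [wait]  node(5,3) S=139.2057 payoff=0.0000 vs cont=0.0000 → 0.0000 [wait]  node(5,4) S=188.3650 payoff=0.0000 vs cont=0.0000 → 0.0000 [wait]  node(5,5) S=254.8845 payoff=0.0000 vs cont=0.0000 → 0.0000 [wait]  ⇒ S*(5)=56.1859
t_4: node(4,0) S=65.3580 payoff=29.8520 vs cont=30.3099 → 30.3099 [wait]  node(4,1) S=88.4386 payoff=6.7714 vs cont=13.4247 → 13.4247 [wait]  node(4,2) S=119.6700 payoff=0.0000 vs cont=2.8543 → 2.8543 [wait]  node(4,3) S=161.9305 payoff=0.0000 vs cont=0.0000 → 0.0000 [wait]  node(4,4) S=219.1149 payoff=0.0000 vs cont=0.0000 → 0.0000 [wait]  ⇒ S*(4)=-
t_3: node(3,0) S=76.0274 payoff=19.1826 vs cont=22.3448 → 22.3448 [wait]  node(3,1) S=102.8759 payoff=0.0000 vs cont=8.4498 → 8.4498 [wait]  node(3,2) S=139.2057 payoff=0.0000 vs cont=1.5125 → 1.5125 [wait]  node(3,3) S=188.3650 payoff=0.0000 vs cont=0.0000 → 0.0000 [wait]  ⇒ S*(3)=-
t_2: node(2,0) S=88.4386 payoff=6.7714 vs cont=15.7955 → 15.7955 [wait]  node(2,1) S=119.6700 payoff=0.0000 vs cont=5.1855 → 5.1855 [wait]  node(2,2) S=161.9305 payoff=0.0000 vs cont=0.8015 → 0.8015 [wait]  ⇒ S*(2)=-
t_1: node(1,0) S=102.8759 payoff=0.0000 vs cont=10.7972 → 10.7972 [wait]  node(1,1) S=139.2057 payoff=0.0000 vs cont=3.1230 → 3.1230 [wait]  ⇒ S*(1)=-
t_0: node(0,0) S=119.6700 payoff=0.0000 vs cont=7.1832 → 7.1832 [wait]  ⇒ S*(0)=-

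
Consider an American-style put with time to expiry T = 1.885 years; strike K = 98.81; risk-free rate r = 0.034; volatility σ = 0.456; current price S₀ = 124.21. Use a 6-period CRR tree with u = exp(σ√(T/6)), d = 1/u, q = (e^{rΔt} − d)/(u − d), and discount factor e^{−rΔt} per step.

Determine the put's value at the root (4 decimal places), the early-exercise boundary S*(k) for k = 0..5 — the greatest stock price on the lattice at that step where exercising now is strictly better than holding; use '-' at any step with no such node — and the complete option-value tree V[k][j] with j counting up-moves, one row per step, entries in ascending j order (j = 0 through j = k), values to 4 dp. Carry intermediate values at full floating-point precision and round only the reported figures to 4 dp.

Δt=0.31417  u=1.29122  d=0.77446  q=0.45723  discount=0.98938
step 6 (expiry): payoffs max(K−S,0) = 72.0092 54.1262 24.3105 0.0000 0.0000 0.0000 0.0000
step 5: (k=5,j=0): S=34.6058, (K−S)⁺=64.2042, hold=63.1544 ⇒ V=64.2042 exercise | (k=5,j=1): S=57.6968, (K−S)⁺=41.1132, hold=40.0634 ⇒ V=41.1132 exercise | (k=5,j=2): S=96.1955, (K−S)⁺=2.6145, hold=13.0548 ⇒ V=13.0548 continue | (k=5,j=3): S=160.3829, (K−S)⁺=0.0000, hold=0.0000 ⇒ V=0.0000 continue | (k=5,j=4): S=267.4000, (K−S)⁺=0.0000, hold=0.0000 ⇒ V=0.0000 continue | (k=5,j=5): S=445.8251, (K−S)⁺=0.0000, hold=0.0000 ⇒ V=0.0000 continue  boundary S*=57.6968
step 4: (k=4,j=0): S=44.6838, (K−S)⁺=54.1262, hold=53.0764 ⇒ V=54.1262 exercise | (k=4,j=1): S=74.4995, (K−S)⁺=24.3105, hold=27.9836 ⇒ V=27.9836 continue | (k=4,j=2): S=124.2100, (K−S)⁺=0.0000, hold=7.0105 ⇒ V=7.0105 continue | (k=4,j=3): S=207.0903, (K−S)⁺=0.0000, hold=0.0000 ⇒ V=0.0000 continue | (k=4,j=4): S=345.2732, (K−S)⁺=0.0000, hold=0.0000 ⇒ V=0.0000 continue  boundary S*=44.6838
step 3: (k=3,j=0): S=57.6968, (K−S)⁺=41.1132, hold=41.7250 ⇒ V=41.7250 continue | (k=3,j=1): S=96.1955, (K−S)⁺=2.6145, hold=18.1987 ⇒ V=18.1987 continue | (k=3,j=2): S=160.3829, (K−S)⁺=0.0000, hold=3.7647 ⇒ V=3.7647 continue | (k=3,j=3): S=267.4000, (K−S)⁺=0.0000, hold=0.0000 ⇒ V=0.0000 continue  boundary S*=-
step 2: (k=2,j=0): S=74.4995, (K−S)⁺=24.3105, hold=30.6390 ⇒ V=30.6390 continue | (k=2,j=1): S=124.2100, (K−S)⁺=0.0000, hold=11.4758 ⇒ V=11.4758 continue | (k=2,j=2): S=207.0903, (K−S)⁺=0.0000, hold=2.0216 ⇒ V=2.0216 continue  boundary S*=-
step 1: (k=1,j=0): S=96.1955, (K−S)⁺=2.6145, hold=21.6446 ⇒ V=21.6446 continue | (k=1,j=1): S=160.3829, (K−S)⁺=0.0000, hold=7.0771 ⇒ V=7.0771 continue  boundary S*=-
step 0: (k=0,j=0): S=124.2100, (K−S)⁺=0.0000, hold=14.8247 ⇒ V=14.8247 continue  boundary S*=-

price = 14.8247
boundary = - - - - 44.6838 57.6968
tree:
14.8247
21.6446 7.0771
30.6390 11.4758 2.0216
41.7250 18.1987 3.7647 0.0000
54.1262 27.9836 7.0105 0.0000 0.0000
64.2042 41.1132 13.0548 0.0000 0.0000 0.0000
72.0092 54.1262 24.3105 0.0000 0.0000 0.0000 0.0000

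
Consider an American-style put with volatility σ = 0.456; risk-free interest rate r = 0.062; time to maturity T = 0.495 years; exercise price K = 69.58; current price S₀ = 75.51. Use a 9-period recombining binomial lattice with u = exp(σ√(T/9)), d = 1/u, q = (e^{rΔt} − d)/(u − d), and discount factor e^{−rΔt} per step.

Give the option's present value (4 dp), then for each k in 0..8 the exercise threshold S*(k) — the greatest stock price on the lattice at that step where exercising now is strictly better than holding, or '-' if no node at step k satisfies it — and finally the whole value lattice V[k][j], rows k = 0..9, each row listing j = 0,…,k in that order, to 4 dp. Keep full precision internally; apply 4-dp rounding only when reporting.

price = 5.7952
boundary = - - - - 49.2298 44.2368 49.2298 54.7863 60.9700
tree:
5.7952
8.3036 3.2169
11.5745 4.9465 1.4336
15.6292 7.4222 2.3965 0.4383
20.3502 10.8095 3.9375 0.8044 0.0591
25.3432 15.1743 6.3281 1.4691 0.1160 0.0000
29.8297 20.3502 9.8765 2.6677 0.2280 0.0000 0.0000
33.8613 25.3432 14.7937 4.8117 0.4478 0.0000 0.0000 0.0000
37.4839 29.8297 20.3502 8.6100 0.8798 0.0000 0.0000 0.0000 0.0000
40.7392 33.8613 25.3432 14.7937 1.7284 0.0000 0.0000 0.0000 0.0000 0.0000

params: Δt=0.05500 u=1.11287 d=0.89858 q=0.48923 e^(-rΔt)=0.99660
t_9 payoffs: 40.7392 33.8613 25.3432 14.7937 1.7284 0.0000 0.0000 0.0000 0.0000 0.0000
t_8: node(8,0) S=32.0961 payoff=37.4839 vs cont=37.2471 → 37.4839 [stop]  node(8,1) S=39.7503 payoff=29.8297 vs cont=29.5929 → 29.8297 [stop]  node(8,2) S=49.2298 payoff=20.3502 vs cont=20.1133 → 20.3502 [stop]  node(8,3) S=60.9700 payoff=8.6100 vs cont=8.3731 → 8.6100 [stop]  node(8,4) S=75.5100 payoff=0.0000 vs cont=0.8798 → 0.8798 [wait]  node(8,5) S=93.5175 payoff=0.0000 vs cont=0.0000 → 0.0000 [wait]  node(8,6) S=115.8193 payoff=0.0000 vs cont=0.0000 → 0.0000 [wait]  node(8,7) S=143.4396 payoff=0.0000 vs cont=0.0000 → 0.0000 [wait]  node(8,8) S=177.6467 payoff=0.0000 vs cont=0.0000 → 0.0000 [wait]  ⇒ S*(8)=60.9700
t_7: node(7,0) S=35.7187 payoff=33.8613 vs cont=33.6244 → 33.8613 [stop]  node(7,1) S=44.2368 payoff=25.3432 vs cont=25.1063 → 25.3432 [stop]  node(7,2) S=54.7863 payoff=14.7937 vs cont=14.5568 → 14.7937 [stop]  node(7,3) S=67.8516 payoff=1.7284 vs cont=4.8117 → 4.8117 [wait]  node(7,4) S=84.0327 payoff=0.0000 vs cont=0.4478 → 0.4478 [wait]  node(7,5) S=104.0727 payoff=0.0000 vs cont=0.0000 → 0.0000 [wait]  node(7,6) S=128.8917 payoff=0.0000 vs cont=0.0000 → 0.0000 [wait]  node(7,7) S=159.6295 payoff=0.0000 vs cont=0.0000 → 0.0000 [wait]  ⇒ S*(7)=54.7863
t_6: node(6,0) S=39.7503 payoff=29.8297 vs cont=29.5929 → 29.8297 [stop]  node(6,1) S=49.2298 payoff=20.3502 vs cont=20.1133 → 20.3502 [stop]  node(6,2) S=60.9700 payoff=8.6100 vs cont=9.8765 → 9.8765 [wait]  node(6,3) S=75.5100 payoff=0.0000 vs cont=2.6677 → 2.6677 [wait]  node(6,4) S=93.5175 payoff=0.0000 vs cont=0.2280 → 0.2280 [wait]  node(6,5) S=115.8193 payoff=0.0000 vs cont=0.0000 → 0.0000 [wait]  node(6,6) S=143.4396 payoff=0.0000 vs cont=0.0000 → 0.0000 [wait]  ⇒ S*(6)=49.2298
t_5: node(5,0) S=44.2368 payoff=25.3432 vs cont=25.1063 → 25.3432 [stop]  node(5,1) S=54.7863 payoff=14.7937 vs cont=15.1743 → 15.1743 [wait]  node(5,2) S=67.8516 payoff=1.7284 vs cont=6.3281 → 6.3281 [wait]  node(5,3) S=84.0327 payoff=0.0000 vs cont=1.4691 → 1.4691 [wait]  node(5,4) S=104.0727 payoff=0.0000 vs cont=0.1160 → 0.1160 [wait]  node(5,5) S=128.8917 payoff=0.0000 vs cont=0.0000 → 0.0000 [wait]  ⇒ S*(5)=44.2368
t_4: node(4,0) S=49.2298 payoff=20.3502 vs cont=20.2989 → 20.3502 [stop]  node(4,1) S=60.9700 payoff=8.6100 vs cont=10.8095 → 10.8095 [wait]  node(4,2) S=75.5100 payoff=0.0000 vs cont=3.9375 → 3.9375 [wait]  node(4,3) S=93.5175 payoff=0.0000 vs cont=0.8044 → 0.8044 [wait]  node(4,4) S=115.8193 payoff=0.0000 vs cont=0.0591 → 0.0591 [wait]  ⇒ S*(4)=49.2298
t_3: node(3,0) S=54.7863 payoff=14.7937 vs cont=15.6292 → 15.6292 [wait]  node(3,1) S=67.8516 payoff=1.7284 vs cont=7.4222 → 7.4222 [wait]  node(3,2) S=84.0327 payoff=0.0000 vs cont=2.3965 → 2.3965 [wait]  node(3,3) S=104.0727 payoff=0.0000 vs cont=0.4383 → 0.4383 [wait]  ⇒ S*(3)=-
t_2: node(2,0) S=60.9700 payoff=8.6100 vs cont=11.5745 → 11.5745 [wait]  node(2,1) S=75.5100 payoff=0.0000 vs cont=4.9465 → 4.9465 [wait]  node(2,2) S=93.5175 payoff=0.0000 vs cont=1.4336 → 1.4336 [wait]  ⇒ S*(2)=-
t_1: node(1,0) S=67.8516 payoff=1.7284 vs cont=8.3036 → 8.3036 [wait]  node(1,1) S=84.0327 payoff=0.0000 vs cont=3.2169 → 3.2169 [wait]  ⇒ S*(1)=-
t_0: node(0,0) S=75.5100 payoff=0.0000 vs cont=5.7952 → 5.7952 [wait]  ⇒ S*(0)=-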